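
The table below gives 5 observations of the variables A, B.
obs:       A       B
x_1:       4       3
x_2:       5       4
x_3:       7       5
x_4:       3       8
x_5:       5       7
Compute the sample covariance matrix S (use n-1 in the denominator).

Step 1 — column means:
  mean(A) = (4 + 5 + 7 + 3 + 5) / 5 = 24/5 = 4.8
  mean(B) = (3 + 4 + 5 + 8 + 7) / 5 = 27/5 = 5.4

Step 2 — sample covariance S[i,j] = (1/(n-1)) · Σ_k (x_{k,i} - mean_i) · (x_{k,j} - mean_j), with n-1 = 4.
  S[A,A] = ((-0.8)·(-0.8) + (0.2)·(0.2) + (2.2)·(2.2) + (-1.8)·(-1.8) + (0.2)·(0.2)) / 4 = 8.8/4 = 2.2
  S[A,B] = ((-0.8)·(-2.4) + (0.2)·(-1.4) + (2.2)·(-0.4) + (-1.8)·(2.6) + (0.2)·(1.6)) / 4 = -3.6/4 = -0.9
  S[B,B] = ((-2.4)·(-2.4) + (-1.4)·(-1.4) + (-0.4)·(-0.4) + (2.6)·(2.6) + (1.6)·(1.6)) / 4 = 17.2/4 = 4.3

S is symmetric (S[j,i] = S[i,j]). Assembling:

S = [[2.2, -0.9],
 [-0.9, 4.3]]


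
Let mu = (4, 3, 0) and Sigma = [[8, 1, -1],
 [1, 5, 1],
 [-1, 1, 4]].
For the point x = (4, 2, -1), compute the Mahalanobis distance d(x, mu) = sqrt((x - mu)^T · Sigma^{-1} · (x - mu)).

Step 1 — centre the observation: (x - mu) = (0, -1, -1).

Step 2 — invert Sigma (cofactor / det for 3×3, or solve directly):
  Sigma^{-1} = [[0.1348, -0.0355, 0.0426],
 [-0.0355, 0.2199, -0.0638],
 [0.0426, -0.0638, 0.2766]].

Step 3 — form the quadratic (x - mu)^T · Sigma^{-1} · (x - mu):
  Sigma^{-1} · (x - mu) = (-0.0071, -0.156, -0.2128).
  (x - mu)^T · [Sigma^{-1} · (x - mu)] = (0)·(-0.0071) + (-1)·(-0.156) + (-1)·(-0.2128) = 0.3688.

Step 4 — take square root: d = √(0.3688) ≈ 0.6073.

d(x, mu) = √(0.3688) ≈ 0.6073


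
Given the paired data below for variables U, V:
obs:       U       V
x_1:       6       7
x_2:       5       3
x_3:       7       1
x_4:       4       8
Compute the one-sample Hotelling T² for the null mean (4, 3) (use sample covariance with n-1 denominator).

Step 1 — sample mean vector:
  mean(U) = (6 + 5 + 7 + 4) / 4 = 22/4 = 5.5
  mean(V) = (7 + 3 + 1 + 8) / 4 = 19/4 = 4.75
  x̄ = (5.5, 4.75),  deviation x̄ - mu_0 = (5.5, 4.75) - (4, 3) = (1.5, 1.75).

Step 2 — sample covariance matrix, S[i,j] = (1/(n-1)) · Σ_k (x_{k,i} - mean_i) · (x_{k,j} - mean_j), divisor n-1 = 3:
  S[U,U] = ((0.5)·(0.5) + (-0.5)·(-0.5) + (1.5)·(1.5) + (-1.5)·(-1.5)) / 3 = 5/3 = 1.6667
  S[U,V] = ((0.5)·(2.25) + (-0.5)·(-1.75) + (1.5)·(-3.75) + (-1.5)·(3.25)) / 3 = -8.5/3 = -2.8333
  S[V,V] = ((2.25)·(2.25) + (-1.75)·(-1.75) + (-3.75)·(-3.75) + (3.25)·(3.25)) / 3 = 32.75/3 = 10.9167
  S = [[1.6667, -2.8333],
 [-2.8333, 10.9167]].

Step 3 — invert S. det(S) = 1.6667·10.9167 - (-2.8333)² = 10.1667.
  S^{-1} = (1/det) · [[d, -b], [-b, a]] = [[1.0738, 0.2787],
 [0.2787, 0.1639]].

Step 4 — quadratic form (x̄ - mu_0)^T · S^{-1} · (x̄ - mu_0):
  S^{-1} · (x̄ - mu_0) = (2.0984, 0.7049),
  (x̄ - mu_0)^T · [...] = (1.5)·(2.0984) + (1.75)·(0.7049) = 4.3811.

Step 5 — scale by n: T² = 4 · 4.3811 = 17.5246.

T² ≈ 17.5246


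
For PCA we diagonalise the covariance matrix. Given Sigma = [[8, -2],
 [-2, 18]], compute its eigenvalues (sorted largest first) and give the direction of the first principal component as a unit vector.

Step 1 — characteristic polynomial of 2×2 Sigma:
  det(Sigma - λI) = λ² - trace · λ + det = 0.
  trace = 8 + 18 = 26, det = 8·18 - (-2)² = 140.
Step 2 — discriminant:
  Δ = trace² - 4·det = 676 - 560 = 116.
Step 3 — eigenvalues:
  λ = (trace ± √Δ)/2 = (26 ± 10.7703)/2,
  λ_1 = 18.3852,  λ_2 = 7.6148.

Step 4 — unit eigenvector for λ_1: solve (Sigma - λ_1 I)v = 0. First row:
  (8 - 18.3852)·v_x + (-2)·v_y = 0, i.e. (-10.3852)·v_x + (-2)·v_y = 0,
  so v ∝ (b, λ_1 - a) = (-2, 10.3852); multiply by -1 so the first entry is positive: u = (2, -10.3852).
  ||u|| = √((2)² + (-10.3852)²) = √(111.8516) ≈ 10.576,
  v_1 = u/||u|| ≈ (0.1891, -0.982) (||v_1|| = 1).

λ_1 = 18.3852,  λ_2 = 7.6148;  v_1 ≈ (0.1891, -0.982)


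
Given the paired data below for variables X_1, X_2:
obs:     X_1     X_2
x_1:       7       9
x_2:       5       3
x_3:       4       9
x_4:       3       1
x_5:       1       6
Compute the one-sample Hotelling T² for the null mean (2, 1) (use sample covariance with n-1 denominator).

Step 1 — sample mean vector:
  mean(X_1) = (7 + 5 + 4 + 3 + 1) / 5 = 20/5 = 4
  mean(X_2) = (9 + 3 + 9 + 1 + 6) / 5 = 28/5 = 5.6
  x̄ = (4, 5.6),  deviation x̄ - mu_0 = (4, 5.6) - (2, 1) = (2, 4.6).

Step 2 — sample covariance matrix, S[i,j] = (1/(n-1)) · Σ_k (x_{k,i} - mean_i) · (x_{k,j} - mean_j), divisor n-1 = 4:
  S[X_1,X_1] = ((3)·(3) + (1)·(1) + (0)·(0) + (-1)·(-1) + (-3)·(-3)) / 4 = 20/4 = 5
  S[X_1,X_2] = ((3)·(3.4) + (1)·(-2.6) + (0)·(3.4) + (-1)·(-4.6) + (-3)·(0.4)) / 4 = 11/4 = 2.75
  S[X_2,X_2] = ((3.4)·(3.4) + (-2.6)·(-2.6) + (3.4)·(3.4) + (-4.6)·(-4.6) + (0.4)·(0.4)) / 4 = 51.2/4 = 12.8
  S = [[5, 2.75],
 [2.75, 12.8]].

Step 3 — invert S. det(S) = 5·12.8 - (2.75)² = 56.4375.
  S^{-1} = (1/det) · [[d, -b], [-b, a]] = [[0.2268, -0.0487],
 [-0.0487, 0.0886]].

Step 4 — quadratic form (x̄ - mu_0)^T · S^{-1} · (x̄ - mu_0):
  S^{-1} · (x̄ - mu_0) = (0.2295, 0.3101),
  (x̄ - mu_0)^T · [...] = (2)·(0.2295) + (4.6)·(0.3101) = 1.8853.

Step 5 — scale by n: T² = 5 · 1.8853 = 9.4264.

T² ≈ 9.4264


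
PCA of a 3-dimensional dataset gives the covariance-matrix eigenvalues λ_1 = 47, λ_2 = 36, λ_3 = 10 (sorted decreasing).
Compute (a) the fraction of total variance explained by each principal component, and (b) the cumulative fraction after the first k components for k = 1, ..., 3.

Step 1 — total variance = trace(Sigma) = Σ λ_i = 47 + 36 + 10 = 93.

Step 2 — fraction explained by component i = λ_i / Σ λ:
  PC1: 47/93 = 0.5054
  PC2: 36/93 = 0.3871
  PC3: 10/93 = 0.1075

Step 3 — cumulative fraction after k components = (λ_1 + ... + λ_k) / Σ λ:
  k = 1: 47/93 = 0.5054
  k = 2: (47 + 36)/93 = 83/93 = 0.8925
  k = 3: (47 + 36 + 10)/93 = 93/93 = 1

Summary (fraction, with percent):

explained: PC1 0.5054 (50.54%), PC2 0.3871 (38.71%), PC3 0.1075 (10.75%);  cumulative: 0.5054, 0.8925, 1


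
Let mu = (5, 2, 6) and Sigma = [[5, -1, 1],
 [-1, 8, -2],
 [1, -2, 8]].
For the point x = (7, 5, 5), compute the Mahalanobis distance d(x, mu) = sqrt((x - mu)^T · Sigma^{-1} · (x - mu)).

Step 1 — centre the observation: (x - mu) = (2, 3, -1).

Step 2 — invert Sigma (cofactor / det for 3×3, or solve directly):
  Sigma^{-1} = [[0.2083, 0.0208, -0.0208],
 [0.0208, 0.1354, 0.0313],
 [-0.0208, 0.0313, 0.1354]].

Step 3 — form the quadratic (x - mu)^T · Sigma^{-1} · (x - mu):
  Sigma^{-1} · (x - mu) = (0.5, 0.4167, -0.0833).
  (x - mu)^T · [Sigma^{-1} · (x - mu)] = (2)·(0.5) + (3)·(0.4167) + (-1)·(-0.0833) = 2.3333.

Step 4 — take square root: d = √(2.3333) ≈ 1.5275.

d(x, mu) = √(2.3333) ≈ 1.5275


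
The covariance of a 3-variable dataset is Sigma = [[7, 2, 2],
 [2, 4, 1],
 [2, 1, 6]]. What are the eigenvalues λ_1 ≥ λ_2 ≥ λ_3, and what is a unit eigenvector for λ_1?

Step 1 — characteristic polynomial p(λ) = det(λI - Sigma) = λ³ - tr·λ² + c_1·λ - det, where tr = trace, c_1 = sum of the principal 2×2 minors, det = det(Sigma):
  tr = 7 + 4 + 6 = 17,
  c_1 = (7·4 - (2)²) + (7·6 - (2)²) + (4·6 - (1)²) = 24 + 38 + 23 = 85,
  det = 7·(4·6 - (1)²) - (2)·((2)·6 - (1)·(2)) + (2)·((2)·(1) - 4·(2)) = 7·(23) - (2)·(10) + (2)·(-6) = 129.
  So p(λ) = λ³ - 17λ² + 85λ - 129.
Step 2 — look for an integer root (rational root theorem: any rational root is an integer divisor of 129). Testing λ = 3:
  p(3) = 27 - 153 + 255 - 129 = 0  ✓
  Dividing out (λ - 3): p(λ) = (λ - 3)(λ² - 14λ + 43).
Step 3 — remaining eigenvalues from the quadratic λ² - 14λ + 43 = 0:
  Δ = 14² - 4·43 = 196 - 172 = 24,  λ = (14 ± √24)/2 = (14 ± 4.899)/2 ≈ 9.4495 or 4.5505.
  Sorted: λ_1 = 9.4495,  λ_2 = 4.5505,  λ_3 = 3  (check: sum = 17 = tr ✓).

Step 4 — unit eigenvector for λ_1 ≈ 9.4495: v spans the null space of (Sigma - λ_1 I), whose rows are
  r_1 = (-2.4495, 2, 2),  r_2 = (2, -5.4495, 1),  r_3 = (2, 1, -3.4495).
  v is orthogonal to every row, so take v ∝ r_1 × r_2 = ((2)·(1) - (2)·(-5.4495), (2)·(2) - (-2.4495)·(1), (-2.4495)·(-5.4495) - (2)·(2)) ≈ (12.899, 6.4495, 9.3485).
  Let u = (12.899, 6.4495, 9.3485).
  ||u|| = √((12.899)² + (6.4495)² + (9.3485)²) = √(295.3735) ≈ 17.1864,  v_1 = u/||u|| ≈ (0.7505, 0.3753, 0.5439) (||v_1|| = 1).

λ_1 = 9.4495,  λ_2 = 4.5505,  λ_3 = 3;  v_1 ≈ (0.7505, 0.3753, 0.5439)


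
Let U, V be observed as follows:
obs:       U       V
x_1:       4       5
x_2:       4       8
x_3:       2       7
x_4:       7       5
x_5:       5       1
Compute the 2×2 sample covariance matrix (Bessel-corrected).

Step 1 — column means:
  mean(U) = (4 + 4 + 2 + 7 + 5) / 5 = 22/5 = 4.4
  mean(V) = (5 + 8 + 7 + 5 + 1) / 5 = 26/5 = 5.2

Step 2 — sample covariance S[i,j] = (1/(n-1)) · Σ_k (x_{k,i} - mean_i) · (x_{k,j} - mean_j), with n-1 = 4.
  S[U,U] = ((-0.4)·(-0.4) + (-0.4)·(-0.4) + (-2.4)·(-2.4) + (2.6)·(2.6) + (0.6)·(0.6)) / 4 = 13.2/4 = 3.3
  S[U,V] = ((-0.4)·(-0.2) + (-0.4)·(2.8) + (-2.4)·(1.8) + (2.6)·(-0.2) + (0.6)·(-4.2)) / 4 = -8.4/4 = -2.1
  S[V,V] = ((-0.2)·(-0.2) + (2.8)·(2.8) + (1.8)·(1.8) + (-0.2)·(-0.2) + (-4.2)·(-4.2)) / 4 = 28.8/4 = 7.2

S is symmetric (S[j,i] = S[i,j]). Assembling:

S = [[3.3, -2.1],
 [-2.1, 7.2]]


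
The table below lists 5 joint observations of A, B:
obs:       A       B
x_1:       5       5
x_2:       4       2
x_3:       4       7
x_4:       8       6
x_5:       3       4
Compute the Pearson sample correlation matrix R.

Step 1 — column means:
  mean(A) = (5 + 4 + 4 + 8 + 3) / 5 = 24/5 = 4.8
  mean(B) = (5 + 2 + 7 + 6 + 4) / 5 = 24/5 = 4.8

Step 2 — sample variances and covariances s[i,j] = (1/(n-1)) · Σ_k (x_{k,i} - mean_i) · (x_{k,j} - mean_j), with n-1 = 4:
  s[A,A] = ((0.2)·(0.2) + (-0.8)·(-0.8) + (-0.8)·(-0.8) + (3.2)·(3.2) + (-1.8)·(-1.8)) / 4 = 14.8/4 = 3.7
  s[A,B] = ((0.2)·(0.2) + (-0.8)·(-2.8) + (-0.8)·(2.2) + (3.2)·(1.2) + (-1.8)·(-0.8)) / 4 = 5.8/4 = 1.45
  s[B,B] = ((0.2)·(0.2) + (-2.8)·(-2.8) + (2.2)·(2.2) + (1.2)·(1.2) + (-0.8)·(-0.8)) / 4 = 14.8/4 = 3.7
  Sample standard deviations s_i = √(s[i,i]):
  s(A) = √(3.7) = 1.9235
  s(B) = √(3.7) = 1.9235

Step 3 — r_{ij} = s_{ij} / (s_i · s_j):
  r[A,A] = 1 (diagonal).
  r[A,B] = 1.45 / (1.9235 · 1.9235) = 1.45 / 3.7 = 0.3919
  r[B,B] = 1 (diagonal).

R is symmetric with unit diagonal. Assembling:

R = [[1, 0.3919],
 [0.3919, 1]]


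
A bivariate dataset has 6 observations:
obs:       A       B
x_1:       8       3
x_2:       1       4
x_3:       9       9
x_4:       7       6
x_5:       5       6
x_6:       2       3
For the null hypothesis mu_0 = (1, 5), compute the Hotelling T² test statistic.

Step 1 — sample mean vector:
  mean(A) = (8 + 1 + 9 + 7 + 5 + 2) / 6 = 32/6 = 5.3333
  mean(B) = (3 + 4 + 9 + 6 + 6 + 3) / 6 = 31/6 = 5.1667
  x̄ = (5.3333, 5.1667),  deviation x̄ - mu_0 = (5.3333, 5.1667) - (1, 5) = (4.3333, 0.1667).

Step 2 — sample covariance matrix, S[i,j] = (1/(n-1)) · Σ_k (x_{k,i} - mean_i) · (x_{k,j} - mean_j), divisor n-1 = 5:
  S[A,A] = ((2.6667)·(2.6667) + (-4.3333)·(-4.3333) + (3.6667)·(3.6667) + (1.6667)·(1.6667) + (-0.3333)·(-0.3333) + (-3.3333)·(-3.3333)) / 5 = 53.3333/5 = 10.6667
  S[A,B] = ((2.6667)·(-2.1667) + (-4.3333)·(-1.1667) + (3.6667)·(3.8333) + (1.6667)·(0.8333) + (-0.3333)·(0.8333) + (-3.3333)·(-2.1667)) / 5 = 21.6667/5 = 4.3333
  S[B,B] = ((-2.1667)·(-2.1667) + (-1.1667)·(-1.1667) + (3.8333)·(3.8333) + (0.8333)·(0.8333) + (0.8333)·(0.8333) + (-2.1667)·(-2.1667)) / 5 = 26.8333/5 = 5.3667
  S = [[10.6667, 4.3333],
 [4.3333, 5.3667]].

Step 3 — invert S. det(S) = 10.6667·5.3667 - (4.3333)² = 38.4667.
  S^{-1} = (1/det) · [[d, -b], [-b, a]] = [[0.1395, -0.1127],
 [-0.1127, 0.2773]].

Step 4 — quadratic form (x̄ - mu_0)^T · S^{-1} · (x̄ - mu_0):
  S^{-1} · (x̄ - mu_0) = (0.5858, -0.4419),
  (x̄ - mu_0)^T · [...] = (4.3333)·(0.5858) + (0.1667)·(-0.4419) = 2.4648.

Step 5 — scale by n: T² = 6 · 2.4648 = 14.7886.

T² ≈ 14.7886


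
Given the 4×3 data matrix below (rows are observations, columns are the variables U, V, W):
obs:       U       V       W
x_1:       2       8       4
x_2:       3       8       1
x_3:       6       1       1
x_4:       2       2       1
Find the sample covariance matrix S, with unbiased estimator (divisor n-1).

Step 1 — column means:
  mean(U) = (2 + 3 + 6 + 2) / 4 = 13/4 = 3.25
  mean(V) = (8 + 8 + 1 + 2) / 4 = 19/4 = 4.75
  mean(W) = (4 + 1 + 1 + 1) / 4 = 7/4 = 1.75

Step 2 — sample covariance S[i,j] = (1/(n-1)) · Σ_k (x_{k,i} - mean_i) · (x_{k,j} - mean_j), with n-1 = 3.
  S[U,U] = ((-1.25)·(-1.25) + (-0.25)·(-0.25) + (2.75)·(2.75) + (-1.25)·(-1.25)) / 3 = 10.75/3 = 3.5833
  S[U,V] = ((-1.25)·(3.25) + (-0.25)·(3.25) + (2.75)·(-3.75) + (-1.25)·(-2.75)) / 3 = -11.75/3 = -3.9167
  S[U,W] = ((-1.25)·(2.25) + (-0.25)·(-0.75) + (2.75)·(-0.75) + (-1.25)·(-0.75)) / 3 = -3.75/3 = -1.25
  S[V,V] = ((3.25)·(3.25) + (3.25)·(3.25) + (-3.75)·(-3.75) + (-2.75)·(-2.75)) / 3 = 42.75/3 = 14.25
  S[V,W] = ((3.25)·(2.25) + (3.25)·(-0.75) + (-3.75)·(-0.75) + (-2.75)·(-0.75)) / 3 = 9.75/3 = 3.25
  S[W,W] = ((2.25)·(2.25) + (-0.75)·(-0.75) + (-0.75)·(-0.75) + (-0.75)·(-0.75)) / 3 = 6.75/3 = 2.25

S is symmetric (S[j,i] = S[i,j]). Assembling:

S = [[3.5833, -3.9167, -1.25],
 [-3.9167, 14.25, 3.25],
 [-1.25, 3.25, 2.25]]


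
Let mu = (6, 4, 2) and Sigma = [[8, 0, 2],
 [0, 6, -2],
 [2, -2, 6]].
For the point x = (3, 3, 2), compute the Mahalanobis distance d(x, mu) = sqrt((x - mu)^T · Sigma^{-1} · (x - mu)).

Step 1 — centre the observation: (x - mu) = (-3, -1, 0).

Step 2 — invert Sigma (cofactor / det for 3×3, or solve directly):
  Sigma^{-1} = [[0.1379, -0.0172, -0.0517],
 [-0.0172, 0.1897, 0.069],
 [-0.0517, 0.069, 0.2069]].

Step 3 — form the quadratic (x - mu)^T · Sigma^{-1} · (x - mu):
  Sigma^{-1} · (x - mu) = (-0.3966, -0.1379, 0.0862).
  (x - mu)^T · [Sigma^{-1} · (x - mu)] = (-3)·(-0.3966) + (-1)·(-0.1379) + (0)·(0.0862) = 1.3276.

Step 4 — take square root: d = √(1.3276) ≈ 1.1522.

d(x, mu) = √(1.3276) ≈ 1.1522


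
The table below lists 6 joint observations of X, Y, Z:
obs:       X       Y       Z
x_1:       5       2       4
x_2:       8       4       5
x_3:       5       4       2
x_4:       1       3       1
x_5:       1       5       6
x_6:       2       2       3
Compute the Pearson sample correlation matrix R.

Step 1 — column means:
  mean(X) = (5 + 8 + 5 + 1 + 1 + 2) / 6 = 22/6 = 3.6667
  mean(Y) = (2 + 4 + 4 + 3 + 5 + 2) / 6 = 20/6 = 3.3333
  mean(Z) = (4 + 5 + 2 + 1 + 6 + 3) / 6 = 21/6 = 3.5

Step 2 — sample variances and covariances s[i,j] = (1/(n-1)) · Σ_k (x_{k,i} - mean_i) · (x_{k,j} - mean_j), with n-1 = 5:
  s[X,X] = ((1.3333)·(1.3333) + (4.3333)·(4.3333) + (1.3333)·(1.3333) + (-2.6667)·(-2.6667) + (-2.6667)·(-2.6667) + (-1.6667)·(-1.6667)) / 5 = 39.3333/5 = 7.8667
  s[X,Y] = ((1.3333)·(-1.3333) + (4.3333)·(0.6667) + (1.3333)·(0.6667) + (-2.6667)·(-0.3333) + (-2.6667)·(1.6667) + (-1.6667)·(-1.3333)) / 5 = 0.6667/5 = 0.1333
  s[X,Z] = ((1.3333)·(0.5) + (4.3333)·(1.5) + (1.3333)·(-1.5) + (-2.6667)·(-2.5) + (-2.6667)·(2.5) + (-1.6667)·(-0.5)) / 5 = 6/5 = 1.2
  s[Y,Y] = ((-1.3333)·(-1.3333) + (0.6667)·(0.6667) + (0.6667)·(0.6667) + (-0.3333)·(-0.3333) + (1.6667)·(1.6667) + (-1.3333)·(-1.3333)) / 5 = 7.3333/5 = 1.4667
  s[Y,Z] = ((-1.3333)·(0.5) + (0.6667)·(1.5) + (0.6667)·(-1.5) + (-0.3333)·(-2.5) + (1.6667)·(2.5) + (-1.3333)·(-0.5)) / 5 = 5/5 = 1
  s[Z,Z] = ((0.5)·(0.5) + (1.5)·(1.5) + (-1.5)·(-1.5) + (-2.5)·(-2.5) + (2.5)·(2.5) + (-0.5)·(-0.5)) / 5 = 17.5/5 = 3.5
  Sample standard deviations s_i = √(s[i,i]):
  s(X) = √(7.8667) = 2.8048
  s(Y) = √(1.4667) = 1.2111
  s(Z) = √(3.5) = 1.8708

Step 3 — r_{ij} = s_{ij} / (s_i · s_j):
  r[X,X] = 1 (diagonal).
  r[X,Y] = 0.1333 / (2.8048 · 1.2111) = 0.1333 / 3.3967 = 0.0393
  r[X,Z] = 1.2 / (2.8048 · 1.8708) = 1.2 / 5.2472 = 0.2287
  r[Y,Y] = 1 (diagonal).
  r[Y,Z] = 1 / (1.2111 · 1.8708) = 1 / 2.2657 = 0.4414
  r[Z,Z] = 1 (diagonal).

R is symmetric with unit diagonal. Assembling:

R = [[1, 0.0393, 0.2287],
 [0.0393, 1, 0.4414],
 [0.2287, 0.4414, 1]]


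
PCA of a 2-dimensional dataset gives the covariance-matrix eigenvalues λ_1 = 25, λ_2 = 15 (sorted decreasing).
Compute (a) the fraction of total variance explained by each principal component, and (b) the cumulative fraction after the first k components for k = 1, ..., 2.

Step 1 — total variance = trace(Sigma) = Σ λ_i = 25 + 15 = 40.

Step 2 — fraction explained by component i = λ_i / Σ λ:
  PC1: 25/40 = 0.625
  PC2: 15/40 = 0.375

Step 3 — cumulative fraction after k components = (λ_1 + ... + λ_k) / Σ λ:
  k = 1: 25/40 = 0.625
  k = 2: (25 + 15)/40 = 40/40 = 1

Summary (fraction, with percent):

explained: PC1 0.625 (62.5%), PC2 0.375 (37.5%);  cumulative: 0.625, 1


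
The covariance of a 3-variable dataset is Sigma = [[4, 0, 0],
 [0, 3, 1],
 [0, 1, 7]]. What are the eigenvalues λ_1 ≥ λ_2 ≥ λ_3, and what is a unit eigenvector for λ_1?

Step 1 — characteristic polynomial p(λ) = det(λI - Sigma) = λ³ - tr·λ² + c_1·λ - det, where tr = trace, c_1 = sum of the principal 2×2 minors, det = det(Sigma):
  tr = 4 + 3 + 7 = 14,
  c_1 = (4·3 - (0)²) + (4·7 - (0)²) + (3·7 - (1)²) = 12 + 28 + 20 = 60,
  det = 4·(3·7 - (1)²) - (0)·((0)·7 - (1)·(0)) + (0)·((0)·(1) - 3·(0)) = 4·(20) - (0)·(0) + (0)·(0) = 80.
  So p(λ) = λ³ - 14λ² + 60λ - 80.
Step 2 — look for an integer root (rational root theorem: any rational root is an integer divisor of 80). Testing λ = 4:
  p(4) = 64 - 224 + 240 - 80 = 0  ✓
  Dividing out (λ - 4): p(λ) = (λ - 4)(λ² - 10λ + 20).
Step 3 — remaining eigenvalues from the quadratic λ² - 10λ + 20 = 0:
  Δ = 10² - 4·20 = 100 - 80 = 20,  λ = (10 ± √20)/2 = (10 ± 4.4721)/2 ≈ 7.2361 or 2.7639.
  Sorted: λ_1 = 7.2361,  λ_2 = 4,  λ_3 = 2.7639  (check: sum = 14 = tr ✓).

Step 4 — unit eigenvector for λ_1 ≈ 7.2361: v spans the null space of (Sigma - λ_1 I), whose rows are
  r_1 = (-3.2361, 0, 0),  r_2 = (0, -4.2361, 1),  r_3 = (0, 1, -0.2361).
  v is orthogonal to every row, so take v ∝ r_1 × r_2 = ((0)·(1) - (0)·(-4.2361), (0)·(0) - (-3.2361)·(1), (-3.2361)·(-4.2361) - (0)·(0)) ≈ (0, 3.2361, 13.7082).
  Let u = (0, 3.2361, 13.7082).
  ||u|| = √((0)² + (3.2361)² + (13.7082)²) = √(198.387) ≈ 14.085,  v_1 = u/||u|| ≈ (0, 0.2298, 0.9732) (||v_1|| = 1).

λ_1 = 7.2361,  λ_2 = 4,  λ_3 = 2.7639;  v_1 ≈ (0, 0.2298, 0.9732)


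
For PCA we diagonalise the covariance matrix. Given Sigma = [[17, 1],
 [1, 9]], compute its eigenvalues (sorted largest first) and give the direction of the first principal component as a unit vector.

Step 1 — characteristic polynomial of 2×2 Sigma:
  det(Sigma - λI) = λ² - trace · λ + det = 0.
  trace = 17 + 9 = 26, det = 17·9 - (1)² = 152.
Step 2 — discriminant:
  Δ = trace² - 4·det = 676 - 608 = 68.
Step 3 — eigenvalues:
  λ = (trace ± √Δ)/2 = (26 ± 8.2462)/2,
  λ_1 = 17.1231,  λ_2 = 8.8769.

Step 4 — unit eigenvector for λ_1: solve (Sigma - λ_1 I)v = 0. First row:
  (17 - 17.1231)·v_x + (1)·v_y = 0, i.e. (-0.1231)·v_x + (1)·v_y = 0,
  so v ∝ (b, λ_1 - a) = (1, 0.1231) = u.
  ||u|| = √((1)² + (0.1231)²) = √(1.0152) ≈ 1.0075,
  v_1 = u/||u|| ≈ (0.9925, 0.1222) (||v_1|| = 1).

λ_1 = 17.1231,  λ_2 = 8.8769;  v_1 ≈ (0.9925, 0.1222)


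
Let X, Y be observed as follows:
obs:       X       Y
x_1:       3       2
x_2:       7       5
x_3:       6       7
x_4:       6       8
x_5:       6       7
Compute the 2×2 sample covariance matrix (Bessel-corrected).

Step 1 — column means:
  mean(X) = (3 + 7 + 6 + 6 + 6) / 5 = 28/5 = 5.6
  mean(Y) = (2 + 5 + 7 + 8 + 7) / 5 = 29/5 = 5.8

Step 2 — sample covariance S[i,j] = (1/(n-1)) · Σ_k (x_{k,i} - mean_i) · (x_{k,j} - mean_j), with n-1 = 4.
  S[X,X] = ((-2.6)·(-2.6) + (1.4)·(1.4) + (0.4)·(0.4) + (0.4)·(0.4) + (0.4)·(0.4)) / 4 = 9.2/4 = 2.3
  S[X,Y] = ((-2.6)·(-3.8) + (1.4)·(-0.8) + (0.4)·(1.2) + (0.4)·(2.2) + (0.4)·(1.2)) / 4 = 10.6/4 = 2.65
  S[Y,Y] = ((-3.8)·(-3.8) + (-0.8)·(-0.8) + (1.2)·(1.2) + (2.2)·(2.2) + (1.2)·(1.2)) / 4 = 22.8/4 = 5.7

S is symmetric (S[j,i] = S[i,j]). Assembling:

S = [[2.3, 2.65],
 [2.65, 5.7]]


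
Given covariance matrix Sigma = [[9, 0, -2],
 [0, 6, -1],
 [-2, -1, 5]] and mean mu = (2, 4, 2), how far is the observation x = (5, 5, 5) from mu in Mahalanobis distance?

Step 1 — centre the observation: (x - mu) = (3, 1, 3).

Step 2 — invert Sigma (cofactor / det for 3×3, or solve directly):
  Sigma^{-1} = [[0.1224, 0.0084, 0.0506],
 [0.0084, 0.173, 0.038],
 [0.0506, 0.038, 0.2278]].

Step 3 — form the quadratic (x - mu)^T · Sigma^{-1} · (x - mu):
  Sigma^{-1} · (x - mu) = (0.5274, 0.3122, 0.8734).
  (x - mu)^T · [Sigma^{-1} · (x - mu)] = (3)·(0.5274) + (1)·(0.3122) + (3)·(0.8734) = 4.5148.

Step 4 — take square root: d = √(4.5148) ≈ 2.1248.

d(x, mu) = √(4.5148) ≈ 2.1248


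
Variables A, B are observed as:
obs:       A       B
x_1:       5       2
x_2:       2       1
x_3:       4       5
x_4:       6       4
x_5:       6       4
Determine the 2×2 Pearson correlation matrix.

Step 1 — column means:
  mean(A) = (5 + 2 + 4 + 6 + 6) / 5 = 23/5 = 4.6
  mean(B) = (2 + 1 + 5 + 4 + 4) / 5 = 16/5 = 3.2

Step 2 — sample variances and covariances s[i,j] = (1/(n-1)) · Σ_k (x_{k,i} - mean_i) · (x_{k,j} - mean_j), with n-1 = 4:
  s[A,A] = ((0.4)·(0.4) + (-2.6)·(-2.6) + (-0.6)·(-0.6) + (1.4)·(1.4) + (1.4)·(1.4)) / 4 = 11.2/4 = 2.8
  s[A,B] = ((0.4)·(-1.2) + (-2.6)·(-2.2) + (-0.6)·(1.8) + (1.4)·(0.8) + (1.4)·(0.8)) / 4 = 6.4/4 = 1.6
  s[B,B] = ((-1.2)·(-1.2) + (-2.2)·(-2.2) + (1.8)·(1.8) + (0.8)·(0.8) + (0.8)·(0.8)) / 4 = 10.8/4 = 2.7
  Sample standard deviations s_i = √(s[i,i]):
  s(A) = √(2.8) = 1.6733
  s(B) = √(2.7) = 1.6432

Step 3 — r_{ij} = s_{ij} / (s_i · s_j):
  r[A,A] = 1 (diagonal).
  r[A,B] = 1.6 / (1.6733 · 1.6432) = 1.6 / 2.7495 = 0.5819
  r[B,B] = 1 (diagonal).

R is symmetric with unit diagonal. Assembling:

R = [[1, 0.5819],
 [0.5819, 1]]


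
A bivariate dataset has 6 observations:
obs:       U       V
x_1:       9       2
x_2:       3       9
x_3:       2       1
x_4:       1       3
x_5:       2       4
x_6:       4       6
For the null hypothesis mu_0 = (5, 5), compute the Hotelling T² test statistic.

Step 1 — sample mean vector:
  mean(U) = (9 + 3 + 2 + 1 + 2 + 4) / 6 = 21/6 = 3.5
  mean(V) = (2 + 9 + 1 + 3 + 4 + 6) / 6 = 25/6 = 4.1667
  x̄ = (3.5, 4.1667),  deviation x̄ - mu_0 = (3.5, 4.1667) - (5, 5) = (-1.5, -0.8333).

Step 2 — sample covariance matrix, S[i,j] = (1/(n-1)) · Σ_k (x_{k,i} - mean_i) · (x_{k,j} - mean_j), divisor n-1 = 5:
  S[U,U] = ((5.5)·(5.5) + (-0.5)·(-0.5) + (-1.5)·(-1.5) + (-2.5)·(-2.5) + (-1.5)·(-1.5) + (0.5)·(0.5)) / 5 = 41.5/5 = 8.3
  S[U,V] = ((5.5)·(-2.1667) + (-0.5)·(4.8333) + (-1.5)·(-3.1667) + (-2.5)·(-1.1667) + (-1.5)·(-0.1667) + (0.5)·(1.8333)) / 5 = -5.5/5 = -1.1
  S[V,V] = ((-2.1667)·(-2.1667) + (4.8333)·(4.8333) + (-3.1667)·(-3.1667) + (-1.1667)·(-1.1667) + (-0.1667)·(-0.1667) + (1.8333)·(1.8333)) / 5 = 42.8333/5 = 8.5667
  S = [[8.3, -1.1],
 [-1.1, 8.5667]].

Step 3 — invert S. det(S) = 8.3·8.5667 - (-1.1)² = 69.8933.
  S^{-1} = (1/det) · [[d, -b], [-b, a]] = [[0.1226, 0.0157],
 [0.0157, 0.1188]].

Step 4 — quadratic form (x̄ - mu_0)^T · S^{-1} · (x̄ - mu_0):
  S^{-1} · (x̄ - mu_0) = (-0.197, -0.1226),
  (x̄ - mu_0)^T · [...] = (-1.5)·(-0.197) + (-0.8333)·(-0.1226) = 0.3976.

Step 5 — scale by n: T² = 6 · 0.3976 = 2.3855.

T² ≈ 2.3855


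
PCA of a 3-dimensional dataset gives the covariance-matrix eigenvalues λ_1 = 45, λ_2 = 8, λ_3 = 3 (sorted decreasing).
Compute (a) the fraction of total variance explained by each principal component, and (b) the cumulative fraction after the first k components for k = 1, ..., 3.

Step 1 — total variance = trace(Sigma) = Σ λ_i = 45 + 8 + 3 = 56.

Step 2 — fraction explained by component i = λ_i / Σ λ:
  PC1: 45/56 = 0.8036
  PC2: 8/56 = 0.1429
  PC3: 3/56 = 0.0536

Step 3 — cumulative fraction after k components = (λ_1 + ... + λ_k) / Σ λ:
  k = 1: 45/56 = 0.8036
  k = 2: (45 + 8)/56 = 53/56 = 0.9464
  k = 3: (45 + 8 + 3)/56 = 56/56 = 1

Summary (fraction, with percent):

explained: PC1 0.8036 (80.36%), PC2 0.1429 (14.29%), PC3 0.0536 (5.36%);  cumulative: 0.8036, 0.9464, 1


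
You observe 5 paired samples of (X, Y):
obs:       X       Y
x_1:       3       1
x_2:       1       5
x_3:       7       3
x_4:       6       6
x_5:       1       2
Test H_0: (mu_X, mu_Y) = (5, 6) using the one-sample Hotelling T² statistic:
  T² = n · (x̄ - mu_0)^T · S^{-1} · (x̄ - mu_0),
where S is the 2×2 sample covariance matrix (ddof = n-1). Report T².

Step 1 — sample mean vector:
  mean(X) = (3 + 1 + 7 + 6 + 1) / 5 = 18/5 = 3.6
  mean(Y) = (1 + 5 + 3 + 6 + 2) / 5 = 17/5 = 3.4
  x̄ = (3.6, 3.4),  deviation x̄ - mu_0 = (3.6, 3.4) - (5, 6) = (-1.4, -2.6).

Step 2 — sample covariance matrix, S[i,j] = (1/(n-1)) · Σ_k (x_{k,i} - mean_i) · (x_{k,j} - mean_j), divisor n-1 = 4:
  S[X,X] = ((-0.6)·(-0.6) + (-2.6)·(-2.6) + (3.4)·(3.4) + (2.4)·(2.4) + (-2.6)·(-2.6)) / 4 = 31.2/4 = 7.8
  S[X,Y] = ((-0.6)·(-2.4) + (-2.6)·(1.6) + (3.4)·(-0.4) + (2.4)·(2.6) + (-2.6)·(-1.4)) / 4 = 5.8/4 = 1.45
  S[Y,Y] = ((-2.4)·(-2.4) + (1.6)·(1.6) + (-0.4)·(-0.4) + (2.6)·(2.6) + (-1.4)·(-1.4)) / 4 = 17.2/4 = 4.3
  S = [[7.8, 1.45],
 [1.45, 4.3]].

Step 3 — invert S. det(S) = 7.8·4.3 - (1.45)² = 31.4375.
  S^{-1} = (1/det) · [[d, -b], [-b, a]] = [[0.1368, -0.0461],
 [-0.0461, 0.2481]].

Step 4 — quadratic form (x̄ - mu_0)^T · S^{-1} · (x̄ - mu_0):
  S^{-1} · (x̄ - mu_0) = (-0.0716, -0.5805),
  (x̄ - mu_0)^T · [...] = (-1.4)·(-0.0716) + (-2.6)·(-0.5805) = 1.6095.

Step 5 — scale by n: T² = 5 · 1.6095 = 8.0477.

T² ≈ 8.0477


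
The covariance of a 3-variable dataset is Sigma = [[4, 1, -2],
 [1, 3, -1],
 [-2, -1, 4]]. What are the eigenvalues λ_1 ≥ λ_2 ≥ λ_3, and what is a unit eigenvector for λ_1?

Step 1 — characteristic polynomial p(λ) = det(λI - Sigma) = λ³ - tr·λ² + c_1·λ - det, where tr = trace, c_1 = sum of the principal 2×2 minors, det = det(Sigma):
  tr = 4 + 3 + 4 = 11,
  c_1 = (4·3 - (1)²) + (4·4 - (-2)²) + (3·4 - (-1)²) = 11 + 12 + 11 = 34,
  det = 4·(3·4 - (-1)²) - (1)·((1)·4 - (-1)·(-2)) + (-2)·((1)·(-1) - 3·(-2)) = 4·(11) - (1)·(2) + (-2)·(5) = 32.
  So p(λ) = λ³ - 11λ² + 34λ - 32.
Step 2 — look for an integer root (rational root theorem: any rational root is an integer divisor of 32). Testing λ = 2:
  p(2) = 8 - 44 + 68 - 32 = 0  ✓
  Dividing out (λ - 2): p(λ) = (λ - 2)(λ² - 9λ + 16).
Step 3 — remaining eigenvalues from the quadratic λ² - 9λ + 16 = 0:
  Δ = 9² - 4·16 = 81 - 64 = 17,  λ = (9 ± √17)/2 = (9 ± 4.1231)/2 ≈ 6.5616 or 2.4384.
  Sorted: λ_1 = 6.5616,  λ_2 = 2.4384,  λ_3 = 2  (check: sum = 11 = tr ✓).

Step 4 — unit eigenvector for λ_1 ≈ 6.5616: v spans the null space of (Sigma - λ_1 I), whose rows are
  r_1 = (-2.5616, 1, -2),  r_2 = (1, -3.5616, -1),  r_3 = (-2, -1, -2.5616).
  v is orthogonal to every row, so take v ∝ r_1 × r_2 = ((1)·(-1) - (-2)·(-3.5616), (-2)·(1) - (-2.5616)·(-1), (-2.5616)·(-3.5616) - (1)·(1)) ≈ (-8.1231, -4.5616, 8.1231).
  Rescale (multiply by -1 so the first nonzero entry is positive): u = (8.1231, 4.5616, -8.1231).
  ||u|| = √((8.1231)² + (4.5616)² + (-8.1231)²) = √(152.7775) ≈ 12.3603,  v_1 = u/||u|| ≈ (0.6572, 0.369, -0.6572) (||v_1|| = 1).

λ_1 = 6.5616,  λ_2 = 2.4384,  λ_3 = 2;  v_1 ≈ (0.6572, 0.369, -0.6572)


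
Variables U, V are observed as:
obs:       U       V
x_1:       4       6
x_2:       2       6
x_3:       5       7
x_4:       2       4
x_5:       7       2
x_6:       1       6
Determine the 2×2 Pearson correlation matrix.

Step 1 — column means:
  mean(U) = (4 + 2 + 5 + 2 + 7 + 1) / 6 = 21/6 = 3.5
  mean(V) = (6 + 6 + 7 + 4 + 2 + 6) / 6 = 31/6 = 5.1667

Step 2 — sample variances and covariances s[i,j] = (1/(n-1)) · Σ_k (x_{k,i} - mean_i) · (x_{k,j} - mean_j), with n-1 = 5:
  s[U,U] = ((0.5)·(0.5) + (-1.5)·(-1.5) + (1.5)·(1.5) + (-1.5)·(-1.5) + (3.5)·(3.5) + (-2.5)·(-2.5)) / 5 = 25.5/5 = 5.1
  s[U,V] = ((0.5)·(0.8333) + (-1.5)·(0.8333) + (1.5)·(1.8333) + (-1.5)·(-1.1667) + (3.5)·(-3.1667) + (-2.5)·(0.8333)) / 5 = -9.5/5 = -1.9
  s[V,V] = ((0.8333)·(0.8333) + (0.8333)·(0.8333) + (1.8333)·(1.8333) + (-1.1667)·(-1.1667) + (-3.1667)·(-3.1667) + (0.8333)·(0.8333)) / 5 = 16.8333/5 = 3.3667
  Sample standard deviations s_i = √(s[i,i]):
  s(U) = √(5.1) = 2.2583
  s(V) = √(3.3667) = 1.8348

Step 3 — r_{ij} = s_{ij} / (s_i · s_j):
  r[U,U] = 1 (diagonal).
  r[U,V] = -1.9 / (2.2583 · 1.8348) = -1.9 / 4.1437 = -0.4585
  r[V,V] = 1 (diagonal).

R is symmetric with unit diagonal. Assembling:

R = [[1, -0.4585],
 [-0.4585, 1]]


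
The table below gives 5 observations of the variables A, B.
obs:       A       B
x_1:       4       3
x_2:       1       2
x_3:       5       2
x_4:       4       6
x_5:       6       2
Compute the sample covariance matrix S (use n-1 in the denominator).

Step 1 — column means:
  mean(A) = (4 + 1 + 5 + 4 + 6) / 5 = 20/5 = 4
  mean(B) = (3 + 2 + 2 + 6 + 2) / 5 = 15/5 = 3

Step 2 — sample covariance S[i,j] = (1/(n-1)) · Σ_k (x_{k,i} - mean_i) · (x_{k,j} - mean_j), with n-1 = 4.
  S[A,A] = ((0)·(0) + (-3)·(-3) + (1)·(1) + (0)·(0) + (2)·(2)) / 4 = 14/4 = 3.5
  S[A,B] = ((0)·(0) + (-3)·(-1) + (1)·(-1) + (0)·(3) + (2)·(-1)) / 4 = 0/4 = 0
  S[B,B] = ((0)·(0) + (-1)·(-1) + (-1)·(-1) + (3)·(3) + (-1)·(-1)) / 4 = 12/4 = 3

S is symmetric (S[j,i] = S[i,j]). Assembling:

S = [[3.5, 0],
 [0, 3]]


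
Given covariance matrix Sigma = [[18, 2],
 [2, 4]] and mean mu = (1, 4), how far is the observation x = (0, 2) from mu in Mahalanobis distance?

Step 1 — centre the observation: (x - mu) = (-1, -2).

Step 2 — invert Sigma. det(Sigma) = 18·4 - (2)² = 68.
  Sigma^{-1} = (1/det) · [[d, -b], [-b, a]] = [[0.0588, -0.0294],
 [-0.0294, 0.2647]].

Step 3 — form the quadratic (x - mu)^T · Sigma^{-1} · (x - mu):
  Sigma^{-1} · (x - mu) = (0, -0.5).
  (x - mu)^T · [Sigma^{-1} · (x - mu)] = (-1)·(0) + (-2)·(-0.5) = 1.

Step 4 — take square root: d = √(1) ≈ 1.

d(x, mu) = √(1) ≈ 1


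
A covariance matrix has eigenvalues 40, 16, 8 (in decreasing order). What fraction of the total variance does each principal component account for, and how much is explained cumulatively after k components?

Step 1 — total variance = trace(Sigma) = Σ λ_i = 40 + 16 + 8 = 64.

Step 2 — fraction explained by component i = λ_i / Σ λ:
  PC1: 40/64 = 0.625
  PC2: 16/64 = 0.25
  PC3: 8/64 = 0.125

Step 3 — cumulative fraction after k components = (λ_1 + ... + λ_k) / Σ λ:
  k = 1: 40/64 = 0.625
  k = 2: (40 + 16)/64 = 56/64 = 0.875
  k = 3: (40 + 16 + 8)/64 = 64/64 = 1

Summary (fraction, with percent):

explained: PC1 0.625 (62.5%), PC2 0.25 (25%), PC3 0.125 (12.5%);  cumulative: 0.625, 0.875, 1


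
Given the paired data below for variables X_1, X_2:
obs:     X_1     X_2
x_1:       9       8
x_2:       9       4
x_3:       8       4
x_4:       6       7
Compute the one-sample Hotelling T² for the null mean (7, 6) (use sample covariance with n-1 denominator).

Step 1 — sample mean vector:
  mean(X_1) = (9 + 9 + 8 + 6) / 4 = 32/4 = 8
  mean(X_2) = (8 + 4 + 4 + 7) / 4 = 23/4 = 5.75
  x̄ = (8, 5.75),  deviation x̄ - mu_0 = (8, 5.75) - (7, 6) = (1, -0.25).

Step 2 — sample covariance matrix, S[i,j] = (1/(n-1)) · Σ_k (x_{k,i} - mean_i) · (x_{k,j} - mean_j), divisor n-1 = 3:
  S[X_1,X_1] = ((1)·(1) + (1)·(1) + (0)·(0) + (-2)·(-2)) / 3 = 6/3 = 2
  S[X_1,X_2] = ((1)·(2.25) + (1)·(-1.75) + (0)·(-1.75) + (-2)·(1.25)) / 3 = -2/3 = -0.6667
  S[X_2,X_2] = ((2.25)·(2.25) + (-1.75)·(-1.75) + (-1.75)·(-1.75) + (1.25)·(1.25)) / 3 = 12.75/3 = 4.25
  S = [[2, -0.6667],
 [-0.6667, 4.25]].

Step 3 — invert S. det(S) = 2·4.25 - (-0.6667)² = 8.0556.
  S^{-1} = (1/det) · [[d, -b], [-b, a]] = [[0.5276, 0.0828],
 [0.0828, 0.2483]].

Step 4 — quadratic form (x̄ - mu_0)^T · S^{-1} · (x̄ - mu_0):
  S^{-1} · (x̄ - mu_0) = (0.5069, 0.0207),
  (x̄ - mu_0)^T · [...] = (1)·(0.5069) + (-0.25)·(0.0207) = 0.5017.

Step 5 — scale by n: T² = 4 · 0.5017 = 2.0069.

T² ≈ 2.0069


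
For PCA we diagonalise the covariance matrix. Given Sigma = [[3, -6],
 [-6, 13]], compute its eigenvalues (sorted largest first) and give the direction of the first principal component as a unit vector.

Step 1 — characteristic polynomial of 2×2 Sigma:
  det(Sigma - λI) = λ² - trace · λ + det = 0.
  trace = 3 + 13 = 16, det = 3·13 - (-6)² = 3.
Step 2 — discriminant:
  Δ = trace² - 4·det = 256 - 12 = 244.
Step 3 — eigenvalues:
  λ = (trace ± √Δ)/2 = (16 ± 15.6205)/2,
  λ_1 = 15.8102,  λ_2 = 0.1898.

Step 4 — unit eigenvector for λ_1: solve (Sigma - λ_1 I)v = 0. First row:
  (3 - 15.8102)·v_x + (-6)·v_y = 0, i.e. (-12.8102)·v_x + (-6)·v_y = 0,
  so v ∝ (b, λ_1 - a) = (-6, 12.8102); multiply by -1 so the first entry is positive: u = (6, -12.8102).
  ||u|| = √((6)² + (-12.8102)²) = √(200.1025) ≈ 14.1458,
  v_1 = u/||u|| ≈ (0.4242, -0.9056) (||v_1|| = 1).

λ_1 = 15.8102,  λ_2 = 0.1898;  v_1 ≈ (0.4242, -0.9056)


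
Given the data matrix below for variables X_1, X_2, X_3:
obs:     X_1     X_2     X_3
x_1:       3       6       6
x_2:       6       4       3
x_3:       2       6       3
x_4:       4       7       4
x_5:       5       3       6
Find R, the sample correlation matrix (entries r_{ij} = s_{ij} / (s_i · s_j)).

Step 1 — column means:
  mean(X_1) = (3 + 6 + 2 + 4 + 5) / 5 = 20/5 = 4
  mean(X_2) = (6 + 4 + 6 + 7 + 3) / 5 = 26/5 = 5.2
  mean(X_3) = (6 + 3 + 3 + 4 + 6) / 5 = 22/5 = 4.4

Step 2 — sample variances and covariances s[i,j] = (1/(n-1)) · Σ_k (x_{k,i} - mean_i) · (x_{k,j} - mean_j), with n-1 = 4:
  s[X_1,X_1] = ((-1)·(-1) + (2)·(2) + (-2)·(-2) + (0)·(0) + (1)·(1)) / 4 = 10/4 = 2.5
  s[X_1,X_2] = ((-1)·(0.8) + (2)·(-1.2) + (-2)·(0.8) + (0)·(1.8) + (1)·(-2.2)) / 4 = -7/4 = -1.75
  s[X_1,X_3] = ((-1)·(1.6) + (2)·(-1.4) + (-2)·(-1.4) + (0)·(-0.4) + (1)·(1.6)) / 4 = 0/4 = 0
  s[X_2,X_2] = ((0.8)·(0.8) + (-1.2)·(-1.2) + (0.8)·(0.8) + (1.8)·(1.8) + (-2.2)·(-2.2)) / 4 = 10.8/4 = 2.7
  s[X_2,X_3] = ((0.8)·(1.6) + (-1.2)·(-1.4) + (0.8)·(-1.4) + (1.8)·(-0.4) + (-2.2)·(1.6)) / 4 = -2.4/4 = -0.6
  s[X_3,X_3] = ((1.6)·(1.6) + (-1.4)·(-1.4) + (-1.4)·(-1.4) + (-0.4)·(-0.4) + (1.6)·(1.6)) / 4 = 9.2/4 = 2.3
  Sample standard deviations s_i = √(s[i,i]):
  s(X_1) = √(2.5) = 1.5811
  s(X_2) = √(2.7) = 1.6432
  s(X_3) = √(2.3) = 1.5166

Step 3 — r_{ij} = s_{ij} / (s_i · s_j):
  r[X_1,X_1] = 1 (diagonal).
  r[X_1,X_2] = -1.75 / (1.5811 · 1.6432) = -1.75 / 2.5981 = -0.6736
  r[X_1,X_3] = 0 / (1.5811 · 1.5166) = 0 / 2.3979 = 0
  r[X_2,X_2] = 1 (diagonal).
  r[X_2,X_3] = -0.6 / (1.6432 · 1.5166) = -0.6 / 2.492 = -0.2408
  r[X_3,X_3] = 1 (diagonal).

R is symmetric with unit diagonal. Assembling:

R = [[1, -0.6736, 0],
 [-0.6736, 1, -0.2408],
 [0, -0.2408, 1]]


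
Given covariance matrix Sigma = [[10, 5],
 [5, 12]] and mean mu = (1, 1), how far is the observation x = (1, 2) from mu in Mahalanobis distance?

Step 1 — centre the observation: (x - mu) = (0, 1).

Step 2 — invert Sigma. det(Sigma) = 10·12 - (5)² = 95.
  Sigma^{-1} = (1/det) · [[d, -b], [-b, a]] = [[0.1263, -0.0526],
 [-0.0526, 0.1053]].

Step 3 — form the quadratic (x - mu)^T · Sigma^{-1} · (x - mu):
  Sigma^{-1} · (x - mu) = (-0.0526, 0.1053).
  (x - mu)^T · [Sigma^{-1} · (x - mu)] = (0)·(-0.0526) + (1)·(0.1053) = 0.1053.

Step 4 — take square root: d = √(0.1053) ≈ 0.3244.

d(x, mu) = √(0.1053) ≈ 0.3244


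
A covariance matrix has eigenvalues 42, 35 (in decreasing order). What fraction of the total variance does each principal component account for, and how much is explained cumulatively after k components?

Step 1 — total variance = trace(Sigma) = Σ λ_i = 42 + 35 = 77.

Step 2 — fraction explained by component i = λ_i / Σ λ:
  PC1: 42/77 = 0.5455
  PC2: 35/77 = 0.4545

Step 3 — cumulative fraction after k components = (λ_1 + ... + λ_k) / Σ λ:
  k = 1: 42/77 = 0.5455
  k = 2: (42 + 35)/77 = 77/77 = 1

Summary (fraction, with percent):

explained: PC1 0.5455 (54.55%), PC2 0.4545 (45.45%);  cumulative: 0.5455, 1


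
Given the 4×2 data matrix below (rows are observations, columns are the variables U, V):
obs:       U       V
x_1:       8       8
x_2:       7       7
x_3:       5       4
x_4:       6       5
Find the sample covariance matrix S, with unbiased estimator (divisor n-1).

Step 1 — column means:
  mean(U) = (8 + 7 + 5 + 6) / 4 = 26/4 = 6.5
  mean(V) = (8 + 7 + 4 + 5) / 4 = 24/4 = 6

Step 2 — sample covariance S[i,j] = (1/(n-1)) · Σ_k (x_{k,i} - mean_i) · (x_{k,j} - mean_j), with n-1 = 3.
  S[U,U] = ((1.5)·(1.5) + (0.5)·(0.5) + (-1.5)·(-1.5) + (-0.5)·(-0.5)) / 3 = 5/3 = 1.6667
  S[U,V] = ((1.5)·(2) + (0.5)·(1) + (-1.5)·(-2) + (-0.5)·(-1)) / 3 = 7/3 = 2.3333
  S[V,V] = ((2)·(2) + (1)·(1) + (-2)·(-2) + (-1)·(-1)) / 3 = 10/3 = 3.3333

S is symmetric (S[j,i] = S[i,j]). Assembling:

S = [[1.6667, 2.3333],
 [2.3333, 3.3333]]


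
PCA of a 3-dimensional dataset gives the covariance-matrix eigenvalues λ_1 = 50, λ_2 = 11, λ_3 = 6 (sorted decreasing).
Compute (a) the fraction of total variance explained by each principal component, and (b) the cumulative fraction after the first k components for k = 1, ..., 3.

Step 1 — total variance = trace(Sigma) = Σ λ_i = 50 + 11 + 6 = 67.

Step 2 — fraction explained by component i = λ_i / Σ λ:
  PC1: 50/67 = 0.7463
  PC2: 11/67 = 0.1642
  PC3: 6/67 = 0.0896

Step 3 — cumulative fraction after k components = (λ_1 + ... + λ_k) / Σ λ:
  k = 1: 50/67 = 0.7463
  k = 2: (50 + 11)/67 = 61/67 = 0.9104
  k = 3: (50 + 11 + 6)/67 = 67/67 = 1

Summary (fraction, with percent):

explained: PC1 0.7463 (74.63%), PC2 0.1642 (16.42%), PC3 0.0896 (8.96%);  cumulative: 0.7463, 0.9104, 1


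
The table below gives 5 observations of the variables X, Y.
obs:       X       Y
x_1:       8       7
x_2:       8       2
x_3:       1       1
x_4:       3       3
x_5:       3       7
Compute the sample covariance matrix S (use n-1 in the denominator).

Step 1 — column means:
  mean(X) = (8 + 8 + 1 + 3 + 3) / 5 = 23/5 = 4.6
  mean(Y) = (7 + 2 + 1 + 3 + 7) / 5 = 20/5 = 4

Step 2 — sample covariance S[i,j] = (1/(n-1)) · Σ_k (x_{k,i} - mean_i) · (x_{k,j} - mean_j), with n-1 = 4.
  S[X,X] = ((3.4)·(3.4) + (3.4)·(3.4) + (-3.6)·(-3.6) + (-1.6)·(-1.6) + (-1.6)·(-1.6)) / 4 = 41.2/4 = 10.3
  S[X,Y] = ((3.4)·(3) + (3.4)·(-2) + (-3.6)·(-3) + (-1.6)·(-1) + (-1.6)·(3)) / 4 = 11/4 = 2.75
  S[Y,Y] = ((3)·(3) + (-2)·(-2) + (-3)·(-3) + (-1)·(-1) + (3)·(3)) / 4 = 32/4 = 8

S is symmetric (S[j,i] = S[i,j]). Assembling:

S = [[10.3, 2.75],
 [2.75, 8]]


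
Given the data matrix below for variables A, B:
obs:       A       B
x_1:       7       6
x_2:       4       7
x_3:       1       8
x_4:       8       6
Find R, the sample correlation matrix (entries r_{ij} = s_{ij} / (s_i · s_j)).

Step 1 — column means:
  mean(A) = (7 + 4 + 1 + 8) / 4 = 20/4 = 5
  mean(B) = (6 + 7 + 8 + 6) / 4 = 27/4 = 6.75

Step 2 — sample variances and covariances s[i,j] = (1/(n-1)) · Σ_k (x_{k,i} - mean_i) · (x_{k,j} - mean_j), with n-1 = 3:
  s[A,A] = ((2)·(2) + (-1)·(-1) + (-4)·(-4) + (3)·(3)) / 3 = 30/3 = 10
  s[A,B] = ((2)·(-0.75) + (-1)·(0.25) + (-4)·(1.25) + (3)·(-0.75)) / 3 = -9/3 = -3
  s[B,B] = ((-0.75)·(-0.75) + (0.25)·(0.25) + (1.25)·(1.25) + (-0.75)·(-0.75)) / 3 = 2.75/3 = 0.9167
  Sample standard deviations s_i = √(s[i,i]):
  s(A) = √(10) = 3.1623
  s(B) = √(0.9167) = 0.9574

Step 3 — r_{ij} = s_{ij} / (s_i · s_j):
  r[A,A] = 1 (diagonal).
  r[A,B] = -3 / (3.1623 · 0.9574) = -3 / 3.0277 = -0.9909
  r[B,B] = 1 (diagonal).

R is symmetric with unit diagonal. Assembling:

R = [[1, -0.9909],
 [-0.9909, 1]]


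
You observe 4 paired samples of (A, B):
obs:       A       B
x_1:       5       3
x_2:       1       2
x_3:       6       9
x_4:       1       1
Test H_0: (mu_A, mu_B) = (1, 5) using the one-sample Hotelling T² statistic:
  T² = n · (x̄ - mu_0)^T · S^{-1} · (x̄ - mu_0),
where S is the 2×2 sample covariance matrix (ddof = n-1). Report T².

Step 1 — sample mean vector:
  mean(A) = (5 + 1 + 6 + 1) / 4 = 13/4 = 3.25
  mean(B) = (3 + 2 + 9 + 1) / 4 = 15/4 = 3.75
  x̄ = (3.25, 3.75),  deviation x̄ - mu_0 = (3.25, 3.75) - (1, 5) = (2.25, -1.25).

Step 2 — sample covariance matrix, S[i,j] = (1/(n-1)) · Σ_k (x_{k,i} - mean_i) · (x_{k,j} - mean_j), divisor n-1 = 3:
  S[A,A] = ((1.75)·(1.75) + (-2.25)·(-2.25) + (2.75)·(2.75) + (-2.25)·(-2.25)) / 3 = 20.75/3 = 6.9167
  S[A,B] = ((1.75)·(-0.75) + (-2.25)·(-1.75) + (2.75)·(5.25) + (-2.25)·(-2.75)) / 3 = 23.25/3 = 7.75
  S[B,B] = ((-0.75)·(-0.75) + (-1.75)·(-1.75) + (5.25)·(5.25) + (-2.75)·(-2.75)) / 3 = 38.75/3 = 12.9167
  S = [[6.9167, 7.75],
 [7.75, 12.9167]].

Step 3 — invert S. det(S) = 6.9167·12.9167 - (7.75)² = 29.2778.
  S^{-1} = (1/det) · [[d, -b], [-b, a]] = [[0.4412, -0.2647],
 [-0.2647, 0.2362]].

Step 4 — quadratic form (x̄ - mu_0)^T · S^{-1} · (x̄ - mu_0):
  S^{-1} · (x̄ - mu_0) = (1.3235, -0.8909),
  (x̄ - mu_0)^T · [...] = (2.25)·(1.3235) + (-1.25)·(-0.8909) = 4.0916.

Step 5 — scale by n: T² = 4 · 4.0916 = 16.3662.

T² ≈ 16.3662
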